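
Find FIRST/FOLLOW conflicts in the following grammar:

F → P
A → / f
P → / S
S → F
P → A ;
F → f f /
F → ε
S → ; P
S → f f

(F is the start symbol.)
No FIRST/FOLLOW conflicts.

Nullable non-terminals: F, S.
FIRST sets used below: FIRST(P) = { '/' }, FIRST(F) = { '/', 'f', ε }

F: nullable alternative(s) F → ε; FOLLOW(F) = { $ }
  F → P: FIRST \ {ε} = { '/' } — disjoint from FOLLOW(F)
  F → f f /: FIRST \ {ε} = { 'f' } — disjoint from FOLLOW(F)
  F → ε: FIRST \ {ε} = { } — this is the only nullable alternative, skip

S: nullable alternative(s) S → F; FOLLOW(S) = { $ }
  S → F: FIRST \ {ε} = { '/', 'f' } — this is the only nullable alternative, skip
  S → ; P: FIRST \ {ε} = { ';' } — disjoint from FOLLOW(S)
  S → f f: FIRST \ {ε} = { 'f' } — disjoint from FOLLOW(S)

A, P have no nullable alternative, so no FIRST/FOLLOW check is needed there.

No FIRST/FOLLOW conflicts found.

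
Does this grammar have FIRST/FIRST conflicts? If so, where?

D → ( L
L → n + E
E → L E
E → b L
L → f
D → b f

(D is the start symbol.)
FIRST sets of the non-terminals at (or reachable through a nullable prefix from) the front of some alternative:
  FIRST(L) = { 'f', 'n' }

Productions for D:
  D → ( L: FIRST = { '(' }
  D → b f: FIRST = { 'b' }
Productions for L:
  L → n + E: FIRST = { 'n' }
  L → f: FIRST = { 'f' }
Productions for E:
  E → L E: FIRST = { 'f', 'n' }
  E → b L: FIRST = { 'b' }

All alternatives of each non-terminal have pairwise disjoint FIRST sets.

Answer: No FIRST/FIRST conflicts.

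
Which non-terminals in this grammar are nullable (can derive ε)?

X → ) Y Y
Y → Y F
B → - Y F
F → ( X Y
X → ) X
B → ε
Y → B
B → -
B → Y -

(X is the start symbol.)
{ 'B', 'Y' }

ε-productions: B → ε
So B is immediately nullable.
Y → B: every symbol on the right is nullable, so Y is nullable too.
No further non-terminal can be added: every production for the remaining non-terminals contains a terminal or a non-nullable non-terminal.
Nullable = { 'B', 'Y' }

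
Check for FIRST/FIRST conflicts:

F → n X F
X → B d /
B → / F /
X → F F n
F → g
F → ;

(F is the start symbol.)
A FIRST/FIRST conflict occurs when two productions N → α and N → β for the same non-terminal have FIRST(α) ∩ FIRST(β) ≠ ∅ (with ε ∈ FIRST of a nullable right-hand side, so two nullable alternatives also conflict).

FIRST sets of the non-terminals at (or reachable through a nullable prefix from) the front of some alternative:
  FIRST(B) = { '/' }
  FIRST(F) = { ';', 'g', 'n' }

Productions for F:
  F → n X F: FIRST = { 'n' }
  F → g: FIRST = { 'g' }
  F → ;: FIRST = { ';' }
Productions for X:
  X → B d /: FIRST = { '/' }
  X → F F n: FIRST = { ';', 'g', 'n' }
B has only one production, so no FIRST/FIRST conflict is possible there.

All alternatives of each non-terminal have pairwise disjoint FIRST sets.

Answer: No FIRST/FIRST conflicts.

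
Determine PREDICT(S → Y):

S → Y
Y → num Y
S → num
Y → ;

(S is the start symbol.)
{ ';', 'num' }

PREDICT(S → Y) = (FIRST(RHS) \ {ε}) ∪ (FOLLOW(S) if ε ∈ FIRST(RHS), i.e. RHS ⇒* ε)
FIRST(Y) = { ';', 'num' }
FIRST(Y) = { ';', 'num' }
ε ∉ FIRST(Y), so FOLLOW(S) is not added.
PREDICT(S → Y) = { ';', 'num' }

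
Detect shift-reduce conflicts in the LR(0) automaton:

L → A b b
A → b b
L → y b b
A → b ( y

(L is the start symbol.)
Augment with L' → L and build the canonical LR(0) collection (I0 = CLOSURE({[L' → . L]}), then GOTO on every symbol after a dot until no new states appear). It has 12 states:
  I0: { [A → . b ( y], [A → . b b], [L → . A b b], [L → . y b b], [L' → . L] }  — shift
  I1: { [L → A . b b] }  — shift
  I2: { [L' → L .] }  — accept
  I3: { [A → b . ( y], [A → b . b] }  — shift
  I4: { [L → y . b b] }  — shift
  I5: { [L → y b . b] }  — shift
  I6: { [L → y b b .] }  — reduce
  I7: { [A → b ( . y] }  — shift
  I8: { [A → b b .] }  — reduce
  I9: { [A → b ( y .] }  — reduce
  I10: { [L → A b . b] }  — shift
  I11: { [L → A b b .] }  — reduce

No state contains both a complete item and a shift item.

Answer: No shift-reduce conflicts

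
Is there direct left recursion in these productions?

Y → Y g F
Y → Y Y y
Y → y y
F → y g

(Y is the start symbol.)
Yes, Y is left-recursive

Direct left recursion occurs when N → N α for some non-terminal N (the right-hand side begins with the left-hand side itself).

Y → Y g F: LEFT RECURSIVE (starts with Y)
Y → Y Y y: LEFT RECURSIVE (starts with Y)
Y → y y: starts with y
F → y g: starts with y

The grammar has direct left recursion on: Y.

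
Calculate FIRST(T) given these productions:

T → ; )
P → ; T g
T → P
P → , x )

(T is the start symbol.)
FIRST sets of the other non-terminals involved (by the same procedure, iterated to a fixed point):
  FIRST(P) = { ',', ';' }

From T → ; ):
  - ';' is a terminal: add ';' and stop
From T → P:
  - P is a non-terminal: add FIRST(P) \ {ε} = { ',', ';' }
    P is not nullable, so stop

Collecting: FIRST(T) = { ',', ';' }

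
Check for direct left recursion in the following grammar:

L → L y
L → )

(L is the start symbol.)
Direct left recursion occurs when N → N α for some non-terminal N (the right-hand side begins with the left-hand side itself).

L → L y: LEFT RECURSIVE (starts with L)
L → ): starts with ')'

The grammar has direct left recursion on: L.

Answer: Yes, L is left-recursive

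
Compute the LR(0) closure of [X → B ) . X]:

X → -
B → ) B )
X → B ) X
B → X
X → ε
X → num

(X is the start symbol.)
To compute CLOSURE, for each item [A → α.Bβ] where B is a non-terminal, add [B → .γ] for all productions B → γ; repeat for the newly added items until nothing changes.

Start with: [X → B ) . X]
  [X → B ) . X] has the dot before X: add [X → . -], [X → . B ) X], [X → .], [X → . num]
  [X → . B ) X] has the dot before B: add [B → . ) B )], [B → . X]
No further items can be added.

CLOSURE = { [B → . ) B )], [B → . X], [X → . -], [X → . B ) X], [X → . num], [X → .], [X → B ) . X] }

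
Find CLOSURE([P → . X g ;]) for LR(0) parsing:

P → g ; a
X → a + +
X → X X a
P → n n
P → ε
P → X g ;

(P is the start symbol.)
Start with: [P → . X g ;]
  [P → . X g ;] has the dot before X: add [X → . a + +], [X → . X X a]
No further items can be added.

CLOSURE = { [P → . X g ;], [X → . X X a], [X → . a + +] }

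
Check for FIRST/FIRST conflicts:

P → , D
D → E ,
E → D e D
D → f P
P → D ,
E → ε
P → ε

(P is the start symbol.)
Yes. P → ',' D / P → D ',' on { ',' }; D → E ',' / D → f P on { 'f' }

A FIRST/FIRST conflict occurs when two productions N → α and N → β for the same non-terminal have FIRST(α) ∩ FIRST(β) ≠ ∅ (with ε ∈ FIRST of a nullable right-hand side, so two nullable alternatives also conflict).

FIRST sets of the non-terminals at (or reachable through a nullable prefix from) the front of some alternative:
  FIRST(D) = { ',', 'f' }
  FIRST(E) = { ',', 'f', ε }

Productions for P:
  P → , D: FIRST = { ',' }
  P → D ,: FIRST = { ',', 'f' }
  P → ε: FIRST = { ε }
Productions for D:
  D → E ,: FIRST = { ',', 'f' }
  D → f P: FIRST = { 'f' }
Productions for E:
  E → D e D: FIRST = { ',', 'f' }
  E → ε: FIRST = { ε }

Conflict for P: P → , D and P → D ,
  Overlap: { ',' }
Conflict for D: D → E , and D → f P
  Overlap: { 'f' }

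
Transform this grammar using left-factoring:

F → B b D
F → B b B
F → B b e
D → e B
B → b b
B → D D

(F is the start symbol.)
Left-factoring transforms A → αβ₁ | αβ₂ into A → αA' and A' → β₁ | β₂
(α is the longest common prefix among the alternatives). Repeat until
no nonterminal has two alternatives with a common prefix.

Round 1: F has alternatives sharing prefix 'B b'. Introduce F': F → B b F'
  Add: F' → D
  Add: F' → B
  Add: F' → e

No remaining common prefixes — done.

Resulting grammar:
F → B b F'
F' → D
F' → B
F' → e
D → e B
B → b b
B → D D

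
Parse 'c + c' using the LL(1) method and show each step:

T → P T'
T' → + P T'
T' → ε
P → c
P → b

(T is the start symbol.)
Stack is shown with the top on the left.

Stack     Input    Action
-------------------------
T $       c + c $  output T → P T'
P T' $    c + c $  output P → c
c T' $    c + c $  match 'c'
T' $      + c $    output T' → + P T'
+ P T' $  + c $    match '+'
P T' $    c $      output P → c
c T' $    c $      match 'c'
T' $      $        output T' → ε
$         $        accept

The string is accepted.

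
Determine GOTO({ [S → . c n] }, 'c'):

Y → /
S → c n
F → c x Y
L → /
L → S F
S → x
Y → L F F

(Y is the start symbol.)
GOTO(I, 'c') = CLOSURE({ [A → αX.β] : [A → α.Xβ] ∈ I, X = 'c' })

Items with dot before 'c', with the dot advanced:
  [S → . c n] → [S → c . n]
Closure adds nothing (no advanced item has the dot before a non-terminal).

GOTO = { [S → c . n] }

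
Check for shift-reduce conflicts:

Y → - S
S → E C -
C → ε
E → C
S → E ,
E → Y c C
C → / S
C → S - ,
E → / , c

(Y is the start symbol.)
Augment with Y' → Y and build the canonical LR(0) collection (I0 = CLOSURE({[Y' → . Y]}), then GOTO on every symbol after a dot until no new states appear). It has 19 states:
  I0: { [Y → . - S], [Y' → . Y] }  — shift
  I1: { [C → . / S], [C → . S - ,], [C → .], [E → . / , c], [E → . C], [E → . Y c C], [S → . E ,], [S → . E C -], [Y → - . S], [Y → . - S] }  — shift, reduce
  I2: { [Y' → Y .] }  — accept
  I3: { [C → . / S], [C → . S - ,], [C → .], [C → / . S], [E → . / , c], [E → . C], [E → . Y c C], [E → / . , c], [S → . E ,], [S → . E C -], [Y → . - S] }  — shift, reduce
  I4: { [E → C .] }  — reduce
  I5: { [C → . / S], [C → . S - ,], [C → .], [E → . / , c], [E → . C], [E → . Y c C], [S → . E ,], [S → . E C -], [S → E . ,], [S → E . C -], [Y → . - S] }  — shift, reduce
  I6: { [C → S . - ,], [Y → - S .] }  — shift, reduce
  I7: { [E → Y . c C] }  — shift
  I8: { [C → . / S], [C → . S - ,], [C → .], [E → . / , c], [E → . C], [E → . Y c C], [E → Y c . C], [S → . E ,], [S → . E C -], [Y → . - S] }  — shift, reduce
  I9: { [E → C .], [E → Y c C .] }  — 2 reduces
  I10: { [C → S . - ,] }  — shift
  I11: { [C → S - . ,] }  — shift
  I12: { [C → S - , .] }  — reduce
  I13: { [S → E , .] }  — reduce
  I14: { [E → C .], [S → E C . -] }  — shift, reduce
  I15: { [S → E C - .] }  — reduce
  I16: { [E → / , . c] }  — shift
  I17: { [C → / S .], [C → S . - ,] }  — shift, reduce
  I18: { [E → / , c .] }  — reduce

I1 contains reduce item [C → .] and shift items [C → . / S], [E → . / , c], [Y → . - S] — shift-reduce conflict.
I3 contains reduce item [C → .] and shift items [C → . / S], [E → . / , c], [E → / . , c], [Y → . - S] — shift-reduce conflict.
I5 contains reduce item [C → .] and shift items [C → . / S], [E → . / , c], [S → E . ,], [Y → . - S] — shift-reduce conflict.
I6 contains reduce item [Y → - S .] and shift item [C → S . - ,] — shift-reduce conflict.
I8 contains reduce item [C → .] and shift items [C → . / S], [E → . / , c], [Y → . - S] — shift-reduce conflict.
I14 contains reduce item [E → C .] and shift item [S → E C . -] — shift-reduce conflict.
I17 contains reduce item [C → / S .] and shift item [C → S . - ,] — shift-reduce conflict.

Answer: Yes — I1: [C → .] vs [C → . / S]; I3: [C → .] vs [C → . / S]; I5: [C → .] vs [C → . / S]; I6: [Y → - S .] vs [C → S . - ,]; I8: [C → .] vs [C → . / S]; I14: [E → C .] vs [S → E C . -]; I17: [C → / S .] vs [C → S . - ,]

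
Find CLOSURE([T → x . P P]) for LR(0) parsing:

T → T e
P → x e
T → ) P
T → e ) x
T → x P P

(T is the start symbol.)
{ [P → . x e], [T → x . P P] }

To compute CLOSURE, for each item [A → α.Bβ] where B is a non-terminal, add [B → .γ] for all productions B → γ; repeat for the newly added items until nothing changes.

Start with: [T → x . P P]
  [T → x . P P] has the dot before P: add [P → . x e]
No further items can be added.

CLOSURE = { [P → . x e], [T → x . P P] }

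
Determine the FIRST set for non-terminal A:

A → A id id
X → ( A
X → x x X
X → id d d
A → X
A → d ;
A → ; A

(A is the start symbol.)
FIRST sets of the other non-terminals involved (by the same procedure, iterated to a fixed point):
  FIRST(X) = { '(', 'id', 'x' }

From A → A id id:
  - A is the symbol being defined: contributes nothing new
    A is not nullable, so stop
From A → X:
  - X is a non-terminal: add FIRST(X) \ {ε} = { '(', 'id', 'x' }
    X is not nullable, so stop
From A → d ;:
  - d is a terminal: add 'd' and stop
From A → ; A:
  - ';' is a terminal: add ';' and stop

Collecting: FIRST(A) = { '(', ';', 'd', 'id', 'x' }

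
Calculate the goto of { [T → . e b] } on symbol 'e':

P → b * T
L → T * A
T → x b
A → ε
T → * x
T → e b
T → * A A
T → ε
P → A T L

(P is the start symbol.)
{ [T → e . b] }

GOTO(I, 'e') = CLOSURE({ [A → αX.β] : [A → α.Xβ] ∈ I, X = 'e' })

Items with dot before 'e', with the dot advanced:
  [T → . e b] → [T → e . b]
Closure adds nothing (no advanced item has the dot before a non-terminal).

GOTO = { [T → e . b] }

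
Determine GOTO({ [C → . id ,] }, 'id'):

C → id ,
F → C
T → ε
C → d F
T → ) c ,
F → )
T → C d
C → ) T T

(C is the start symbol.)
{ [C → id . ,] }

GOTO(I, 'id') = CLOSURE({ [A → αX.β] : [A → α.Xβ] ∈ I, X = 'id' })

Items with dot before 'id', with the dot advanced:
  [C → . id ,] → [C → id . ,]
Closure adds nothing (no advanced item has the dot before a non-terminal).

GOTO = { [C → id . ,] }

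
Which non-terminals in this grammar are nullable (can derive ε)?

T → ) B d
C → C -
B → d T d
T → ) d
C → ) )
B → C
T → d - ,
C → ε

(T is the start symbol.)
{ 'B', 'C' }

A non-terminal is nullable if it can derive ε (the empty string): either it has an ε-production, or it has a production whose right-hand side consists entirely of nullable non-terminals.

ε-productions: C → ε
So C is immediately nullable.
B → C: every symbol on the right is nullable, so B is nullable too.
No further non-terminal can be added: every production for the remaining non-terminals contains a terminal or a non-nullable non-terminal.
Nullable = { 'B', 'C' }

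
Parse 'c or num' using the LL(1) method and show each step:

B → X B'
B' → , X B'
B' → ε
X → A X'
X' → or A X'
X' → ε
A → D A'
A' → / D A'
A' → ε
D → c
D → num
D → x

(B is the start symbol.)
LL(1) parsing maintains a stack (initially the start symbol over $) and the input. At each step: if the stack top is a terminal, match it against the current input token; if it is a non-terminal N, replace it with the RHS of M[N, lookahead] (the unique production whose predict set contains the lookahead).

Stack is shown with the top on the left.

Stack           Input       Action
----------------------------------
B $             c or num $  output B → X B'
X B' $          c or num $  output X → A X'
A X' B' $       c or num $  output A → D A'
D A' X' B' $    c or num $  output D → c
c A' X' B' $    c or num $  match 'c'
A' X' B' $      or num $    output A' → ε
X' B' $         or num $    output X' → or A X'
or A X' B' $    or num $    match 'or'
A X' B' $       num $       output A → D A'
D A' X' B' $    num $       output D → num
num A' X' B' $  num $       match 'num'
A' X' B' $      $           output A' → ε
X' B' $         $           output X' → ε
B' $            $           output B' → ε
$               $           accept

The string is accepted.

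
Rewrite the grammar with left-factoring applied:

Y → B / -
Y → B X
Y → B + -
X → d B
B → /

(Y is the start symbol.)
Left-factoring transforms A → αβ₁ | αβ₂ into A → αA' and A' → β₁ | β₂
(α is the longest common prefix among the alternatives). Repeat until
no nonterminal has two alternatives with a common prefix.

Round 1: Y has alternatives sharing prefix 'B'. Introduce Y': Y → B Y'
  Add: Y' → / -
  Add: Y' → X
  Add: Y' → + -

No remaining common prefixes — done.

Resulting grammar:
Y → B Y'
Y' → / -
Y' → X
Y' → + -
X → d B
B → /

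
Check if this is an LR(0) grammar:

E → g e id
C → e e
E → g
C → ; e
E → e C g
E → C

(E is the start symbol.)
Augment with E' → E and build the canonical LR(0) collection (I0 = CLOSURE({[E' → . E]}), then GOTO on every symbol after a dot until no new states appear). It has 13 states:
  I0: { [C → . ; e], [C → . e e], [E → . C], [E → . e C g], [E → . g e id], [E → . g], [E' → . E] }  — shift
  I1: { [C → ; . e] }  — shift
  I2: { [E → C .] }  — reduce
  I3: { [E' → E .] }  — accept
  I4: { [C → . ; e], [C → . e e], [C → e . e], [E → e . C g] }  — shift
  I5: { [E → g . e id], [E → g .] }  — shift, reduce
  I6: { [E → g e . id] }  — shift
  I7: { [E → g e id .] }  — reduce
  I8: { [E → e C . g] }  — shift
  I9: { [C → e . e], [C → e e .] }  — shift, reduce
  I10: { [C → e e .] }  — reduce
  I11: { [E → e C g .] }  — reduce
  I12: { [C → ; e .] }  — reduce

Conflict in state I5:
  Shift-reduce conflict between [E → g .] and [E → g . e id]
So the grammar is NOT LR(0).

Answer: No. Shift-reduce conflict between [E → g .] and [E → g . e id]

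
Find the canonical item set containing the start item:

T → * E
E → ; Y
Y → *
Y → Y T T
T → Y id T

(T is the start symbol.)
{ [T → . * E], [T → . Y id T], [T' → . T], [Y → . *], [Y → . Y T T] }

First, augment the grammar with T' → T
I₀ = CLOSURE({ [T' → . T] }):
  [T' → . T] has the dot before T: add [T → . * E], [T → . Y id T]
  [T → . Y id T] has the dot before Y: add [Y → . *], [Y → . Y T T]
No further items can be added.

I₀ = { [T → . * E], [T → . Y id T], [T' → . T], [Y → . *], [Y → . Y T T] }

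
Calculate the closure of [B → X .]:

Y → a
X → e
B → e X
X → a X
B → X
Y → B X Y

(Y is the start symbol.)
{ [B → X .] }

To compute CLOSURE, for each item [A → α.Bβ] where B is a non-terminal, add [B → .γ] for all productions B → γ; repeat for the newly added items until nothing changes.

Start with: [B → X .]
The dot is at the end, so nothing is added.

CLOSURE = { [B → X .] }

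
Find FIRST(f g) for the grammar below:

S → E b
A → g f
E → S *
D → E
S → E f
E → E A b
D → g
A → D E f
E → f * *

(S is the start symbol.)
{ 'f' }

To compute FIRST(f g), process the symbols left to right:
Symbol f is a terminal. Add 'f' and stop.
FIRST(f g) = { 'f' }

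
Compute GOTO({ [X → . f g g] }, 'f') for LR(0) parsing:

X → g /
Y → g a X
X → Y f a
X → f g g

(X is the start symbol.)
{ [X → f . g g] }

GOTO(I, 'f') = CLOSURE({ [A → αX.β] : [A → α.Xβ] ∈ I, X = 'f' })

Items with dot before 'f', with the dot advanced:
  [X → . f g g] → [X → f . g g]
Closure adds nothing (no advanced item has the dot before a non-terminal).

GOTO = { [X → f . g g] }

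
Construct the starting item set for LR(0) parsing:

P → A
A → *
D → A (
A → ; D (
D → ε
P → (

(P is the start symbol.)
{ [A → . *], [A → . ; D (], [P → . (], [P → . A], [P' → . P] }

First, augment the grammar with P' → P
I₀ = CLOSURE({ [P' → . P] }):
  [P' → . P] has the dot before P: add [P → . A], [P → . (]
  [P → . A] has the dot before A: add [A → . *], [A → . ; D (]
No further items can be added.

I₀ = { [A → . *], [A → . ; D (], [P → . (], [P → . A], [P' → . P] }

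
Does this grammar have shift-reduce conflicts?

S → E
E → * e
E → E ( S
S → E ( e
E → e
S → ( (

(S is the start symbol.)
Yes — I3: [S → E .] vs [E → E . ( S]

A shift-reduce conflict occurs when an LR(0) state has both:
  - a complete (reduce) item [A → α .] (dot at the end), and
  - a shift item [B → β . c γ] (dot before a terminal).

Augment with S' → S and build the canonical LR(0) collection (I0 = CLOSURE({[S' → . S]}), then GOTO on every symbol after a dot until no new states appear). It has 11 states:
  I0: { [E → . * e], [E → . E ( S], [E → . e], [S → . ( (], [S → . E ( e], [S → . E], [S' → . S] }  — shift
  I1: { [S → ( . (] }  — shift
  I2: { [E → * . e] }  — shift
  I3: { [E → E . ( S], [S → E . ( e], [S → E .] }  — shift, reduce
  I4: { [S' → S .] }  — accept
  I5: { [E → e .] }  — reduce
  I6: { [E → . * e], [E → . E ( S], [E → . e], [E → E ( . S], [S → . ( (], [S → . E ( e], [S → . E], [S → E ( . e] }  — shift
  I7: { [E → E ( S .] }  — reduce
  I8: { [E → e .], [S → E ( e .] }  — 2 reduces
  I9: { [E → * e .] }  — reduce
  I10: { [S → ( ( .] }  — reduce

I3 contains reduce item [S → E .] and shift items [E → E . ( S], [S → E . ( e] — shift-reduce conflict.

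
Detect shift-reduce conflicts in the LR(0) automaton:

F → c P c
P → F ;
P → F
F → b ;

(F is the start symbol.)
Yes — I4: [P → F .] vs [P → F . ;]

Augment with F' → F and build the canonical LR(0) collection (I0 = CLOSURE({[F' → . F]}), then GOTO on every symbol after a dot until no new states appear). It has 9 states:
  I0: { [F → . b ;], [F → . c P c], [F' → . F] }  — shift
  I1: { [F' → F .] }  — accept
  I2: { [F → b . ;] }  — shift
  I3: { [F → . b ;], [F → . c P c], [F → c . P c], [P → . F ;], [P → . F] }  — shift
  I4: { [P → F . ;], [P → F .] }  — shift, reduce
  I5: { [F → c P . c] }  — shift
  I6: { [F → c P c .] }  — reduce
  I7: { [P → F ; .] }  — reduce
  I8: { [F → b ; .] }  — reduce

I4 contains reduce item [P → F .] and shift item [P → F . ;] — shift-reduce conflict.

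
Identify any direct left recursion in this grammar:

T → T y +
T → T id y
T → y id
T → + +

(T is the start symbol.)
Direct left recursion occurs when N → N α for some non-terminal N (the right-hand side begins with the left-hand side itself).

T → T y +: LEFT RECURSIVE (starts with T)
T → T id y: LEFT RECURSIVE (starts with T)
T → y id: starts with y
T → + +: starts with '+'

The grammar has direct left recursion on: T.

Answer: Yes, T is left-recursive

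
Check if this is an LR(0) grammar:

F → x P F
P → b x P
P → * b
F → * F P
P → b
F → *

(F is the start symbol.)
No. Shift-reduce conflict between [F → * .] and [F → . *]

A grammar is LR(0) if no state in the canonical LR(0) collection has:
  - both a shift item (dot before a terminal) and a complete item (shift-reduce conflict), or
  - two or more complete items (reduce-reduce conflict; the accept item [F' → F .] counts as a complete item here).

Augment with F' → F and build the canonical LR(0) collection (I0 = CLOSURE({[F' → . F]}), then GOTO on every symbol after a dot until no new states appear). It has 13 states:
  I0: { [F → . * F P], [F → . *], [F → . x P F], [F' → . F] }  — shift
  I1: { [F → * . F P], [F → * .], [F → . * F P], [F → . *], [F → . x P F] }  — shift, reduce
  I2: { [F' → F .] }  — accept
  I3: { [F → x . P F], [P → . * b], [P → . b x P], [P → . b] }  — shift
  I4: { [P → * . b] }  — shift
  I5: { [F → . * F P], [F → . *], [F → . x P F], [F → x P . F] }  — shift
  I6: { [P → b . x P], [P → b .] }  — shift, reduce
  I7: { [P → . * b], [P → . b x P], [P → . b], [P → b x . P] }  — shift
  I8: { [P → b x P .] }  — reduce
  I9: { [F → x P F .] }  — reduce
  I10: { [P → * b .] }  — reduce
  I11: { [F → * F . P], [P → . * b], [P → . b x P], [P → . b] }  — shift
  I12: { [F → * F P .] }  — reduce

Conflict in state I1:
  Shift-reduce conflict between [F → * .] and [F → . *]
So the grammar is NOT LR(0).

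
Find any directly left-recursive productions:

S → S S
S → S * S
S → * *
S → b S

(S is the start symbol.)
Yes, S is left-recursive

Direct left recursion occurs when N → N α for some non-terminal N (the right-hand side begins with the left-hand side itself).

S → S S: LEFT RECURSIVE (starts with S)
S → S * S: LEFT RECURSIVE (starts with S)
S → * *: starts with '*'
S → b S: starts with b

The grammar has direct left recursion on: S.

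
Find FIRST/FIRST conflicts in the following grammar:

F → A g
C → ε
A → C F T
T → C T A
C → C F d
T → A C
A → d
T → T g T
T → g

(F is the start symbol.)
FIRST sets of the non-terminals at (or reachable through a nullable prefix from) the front of some alternative:
  FIRST(C) = { 'd', ε }
  FIRST(F) = { 'd' }
  FIRST(T) = { 'd', 'g' }
  FIRST(A) = { 'd' }

Productions for C:
  C → ε: FIRST = { ε }
  C → C F d: FIRST = { 'd' }
Productions for A:
  A → C F T: FIRST = { 'd' }
  A → d: FIRST = { 'd' }
Productions for T:
  T → C T A: FIRST = { 'd', 'g' }
  T → A C: FIRST = { 'd' }
  T → T g T: FIRST = { 'd', 'g' }
  T → g: FIRST = { 'g' }
F has only one production, so no FIRST/FIRST conflict is possible there.

Conflict for A: A → C F T and A → d
  Overlap: { 'd' }
Conflict for T: T → C T A and T → A C
  Overlap: { 'd' }
Conflict for T: T → C T A and T → T g T
  Overlap: { 'd', 'g' }
Conflict for T: T → C T A and T → g
  Overlap: { 'g' }
Conflict for T: T → A C and T → T g T
  Overlap: { 'd' }
Conflict for T: T → T g T and T → g
  Overlap: { 'g' }

Answer: Yes. A → C F T / A → d on { 'd' }; T → C T A / T → A C on { 'd' }; T → C T A / T → T g T on { 'd', 'g' }; T → C T A / T → g on { 'g' }; T → A C / T → T g T on { 'd' }; T → T g T / T → g on { 'g' }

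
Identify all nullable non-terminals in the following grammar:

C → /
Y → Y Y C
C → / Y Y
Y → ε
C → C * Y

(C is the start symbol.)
{ 'Y' }

ε-productions: Y → ε
So Y is immediately nullable.
No further non-terminal can be added: every production for the remaining non-terminals contains a terminal or a non-nullable non-terminal.
Nullable = { 'Y' }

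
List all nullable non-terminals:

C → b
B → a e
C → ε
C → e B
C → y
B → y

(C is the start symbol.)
A non-terminal is nullable if it can derive ε (the empty string): either it has an ε-production, or it has a production whose right-hand side consists entirely of nullable non-terminals.

ε-productions: C → ε
So C is immediately nullable.
No further non-terminal can be added: every production for the remaining non-terminals contains a terminal or a non-nullable non-terminal.
Nullable = { 'C' }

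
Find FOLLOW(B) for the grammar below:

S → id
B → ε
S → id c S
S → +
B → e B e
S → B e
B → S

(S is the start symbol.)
{ 'e' }

To compute FOLLOW(B), find every occurrence of B on a right-hand side N → α B β: add FIRST(β) \ {ε}, and if β is empty or nullable also add FOLLOW(N). Iterate to a fixed point.

In B → e B e: B is followed by e, add FIRST(e) \ {ε} = { 'e' }
In S → B e: B is followed by e, add FIRST(e) \ {ε} = { 'e' }

Taking the union: FOLLOW(B) = { 'e' }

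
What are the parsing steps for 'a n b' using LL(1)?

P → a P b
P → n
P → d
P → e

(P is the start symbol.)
Stack is shown with the top on the left.

Stack    Input    Action
------------------------
P $      a n b $  output P → a P b
a P b $  a n b $  match 'a'
P b $    n b $    output P → n
n b $    n b $    match 'n'
b $      b $      match 'b'
$        $        accept

The string is accepted.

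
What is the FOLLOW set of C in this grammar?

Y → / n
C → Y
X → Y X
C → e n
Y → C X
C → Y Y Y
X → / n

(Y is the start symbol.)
To compute FOLLOW(C), find every occurrence of C on a right-hand side N → α C β: add FIRST(β) \ {ε}, and if β is empty or nullable also add FOLLOW(N). Iterate to a fixed point.

In Y → C X: C is followed by X, add FIRST(X) \ {ε} = { '/', 'e' }

Taking the union: FOLLOW(C) = { '/', 'e' }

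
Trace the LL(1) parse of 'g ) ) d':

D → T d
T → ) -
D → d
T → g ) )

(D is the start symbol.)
LL(1) parsing maintains a stack (initially the start symbol over $) and the input. At each step: if the stack top is a terminal, match it against the current input token; if it is a non-terminal N, replace it with the RHS of M[N, lookahead] (the unique production whose predict set contains the lookahead).

Stack is shown with the top on the left.

Stack      Input      Action
----------------------------
D $        g ) ) d $  output D → T d
T d $      g ) ) d $  output T → g ) )
g ) ) d $  g ) ) d $  match 'g'
) ) d $    ) ) d $    match ')'
) d $      ) d $      match ')'
d $        d $        match 'd'
$          $          accept

The string is accepted.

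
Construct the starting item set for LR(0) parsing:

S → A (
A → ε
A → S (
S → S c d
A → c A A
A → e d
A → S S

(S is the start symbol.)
{ [A → . S (], [A → . S S], [A → . c A A], [A → . e d], [A → .], [S → . A (], [S → . S c d], [S' → . S] }

First, augment the grammar with S' → S
I₀ = CLOSURE({ [S' → . S] }):
  [S' → . S] has the dot before S: add [S → . A (], [S → . S c d]
  [S → . A (] has the dot before A: add [A → .], [A → . S (], [A → . c A A], [A → . e d], [A → . S S]
No further items can be added.

I₀ = { [A → . S (], [A → . S S], [A → . c A A], [A → . e d], [A → .], [S → . A (], [S → . S c d], [S' → . S] }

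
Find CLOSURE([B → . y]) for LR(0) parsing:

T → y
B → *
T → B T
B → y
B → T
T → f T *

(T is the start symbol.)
{ [B → . y] }

To compute CLOSURE, for each item [A → α.Bβ] where B is a non-terminal, add [B → .γ] for all productions B → γ; repeat for the newly added items until nothing changes.

Start with: [B → . y]
The dot precedes the terminal y, so nothing is added.

CLOSURE = { [B → . y] }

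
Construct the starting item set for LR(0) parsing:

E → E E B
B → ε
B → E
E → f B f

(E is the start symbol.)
First, augment the grammar with E' → E
I₀ = CLOSURE({ [E' → . E] }):
  [E' → . E] has the dot before E: add [E → . E E B], [E → . f B f]
No further items can be added.

I₀ = { [E → . E E B], [E → . f B f], [E' → . E] }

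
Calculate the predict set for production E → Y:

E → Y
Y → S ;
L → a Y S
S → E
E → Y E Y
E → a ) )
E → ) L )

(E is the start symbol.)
{ ')', 'a' }

PREDICT(E → Y) = (FIRST(RHS) \ {ε}) ∪ (FOLLOW(E) if ε ∈ FIRST(RHS), i.e. RHS ⇒* ε)
FIRST(Y) = { ')', 'a' }
FIRST(Y) = { ')', 'a' }
ε ∉ FIRST(Y), so FOLLOW(E) is not added.
PREDICT(E → Y) = { ')', 'a' }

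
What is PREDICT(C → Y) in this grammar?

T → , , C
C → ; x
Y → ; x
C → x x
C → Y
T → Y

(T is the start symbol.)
PREDICT(C → Y) = (FIRST(RHS) \ {ε}) ∪ (FOLLOW(C) if ε ∈ FIRST(RHS), i.e. RHS ⇒* ε)
FIRST(Y) = { ';' }
FIRST(Y) = { ';' }
ε ∉ FIRST(Y), so FOLLOW(C) is not added.
PREDICT(C → Y) = { ';' }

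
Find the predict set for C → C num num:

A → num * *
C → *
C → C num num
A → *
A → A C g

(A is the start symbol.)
PREDICT(C → C num num) = (FIRST(RHS) \ {ε}) ∪ (FOLLOW(C) if ε ∈ FIRST(RHS), i.e. RHS ⇒* ε)
FIRST(C) = { '*' }
FIRST(C num num) = { '*' }
ε ∉ FIRST(C num num), so FOLLOW(C) is not added.
PREDICT(C → C num num) = { '*' }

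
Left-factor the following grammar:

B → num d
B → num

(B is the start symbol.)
B → num B'
B' → d
B' → ε

Left-factoring transforms A → αβ₁ | αβ₂ into A → αA' and A' → β₁ | β₂
(α is the longest common prefix among the alternatives). Repeat until
no nonterminal has two alternatives with a common prefix.

Round 1: B has alternatives sharing prefix 'num'. Introduce B': B → num B'
  Add: B' → d
  Add: B' → ε

No remaining common prefixes — done.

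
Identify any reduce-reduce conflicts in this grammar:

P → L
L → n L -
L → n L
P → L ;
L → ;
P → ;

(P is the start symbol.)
A reduce-reduce conflict occurs when an LR(0) state has two complete items [A → α .] and [B → β .] — both call for a reduction, and with no lookahead the parser cannot choose between them.

Augment with P' → P and build the canonical LR(0) collection (I0 = CLOSURE({[P' → . P]}), then GOTO on every symbol after a dot until no new states appear). It has 9 states:
  I0: { [L → . ;], [L → . n L -], [L → . n L], [P → . ;], [P → . L ;], [P → . L], [P' → . P] }  — shift
  I1: { [L → ; .], [P → ; .] }  — 2 reduces
  I2: { [P → L . ;], [P → L .] }  — shift, reduce
  I3: { [P' → P .] }  — accept
  I4: { [L → . ;], [L → . n L -], [L → . n L], [L → n . L -], [L → n . L] }  — shift
  I5: { [L → ; .] }  — reduce
  I6: { [L → n L . -], [L → n L .] }  — shift, reduce
  I7: { [L → n L - .] }  — reduce
  I8: { [P → L ; .] }  — reduce

I1 contains complete items [L → ; .], [P → ; .] — reduce-reduce conflict.

Answer: Yes — I1: [L → ; .] vs [P → ; .]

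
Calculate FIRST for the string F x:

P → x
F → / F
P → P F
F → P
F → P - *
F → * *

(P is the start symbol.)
FIRST sets of the non-terminals involved (from the grammar, by fixed-point iteration):
  FIRST(F) = { '*', '/', 'x' }

To compute FIRST(F x), process the symbols left to right:
Symbol F is a non-terminal. Add FIRST(F) \ {ε} = { '*', '/', 'x' }
F is not nullable (ε ∉ FIRST(F)), so stop here.
FIRST(F x) = { '*', '/', 'x' }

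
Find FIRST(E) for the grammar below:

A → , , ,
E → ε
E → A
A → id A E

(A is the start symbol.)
{ ',', 'id', ε }

To compute FIRST(E), examine every production with E on the left-hand side, reading each right-hand side left to right until a non-nullable symbol is reached.

FIRST sets of the other non-terminals involved (by the same procedure, iterated to a fixed point):
  FIRST(A) = { ',', 'id' }

From E → ε:
  - ε-production, so ε ∈ FIRST(E)
From E → A:
  - A is a non-terminal: add FIRST(A) \ {ε} = { ',', 'id' }
    A is not nullable, so stop

Collecting: FIRST(E) = { ',', 'id', ε }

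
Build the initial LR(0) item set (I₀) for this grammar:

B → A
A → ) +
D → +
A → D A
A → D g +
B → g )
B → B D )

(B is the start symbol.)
First, augment the grammar with B' → B
I₀ = CLOSURE({ [B' → . B] }):
  [B' → . B] has the dot before B: add [B → . A], [B → . g )], [B → . B D )]
  [B → . A] has the dot before A: add [A → . ) +], [A → . D A], [A → . D g +]
  [A → . D A] has the dot before D: add [D → . +]
No further items can be added.

I₀ = { [A → . ) +], [A → . D A], [A → . D g +], [B → . A], [B → . B D )], [B → . g )], [B' → . B], [D → . +] }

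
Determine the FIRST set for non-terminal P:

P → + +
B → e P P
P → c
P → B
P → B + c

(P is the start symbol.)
{ '+', 'c', 'e' }

FIRST sets of the other non-terminals involved (by the same procedure, iterated to a fixed point):
  FIRST(B) = { 'e' }

From P → + +:
  - '+' is a terminal: add '+' and stop
From P → c:
  - c is a terminal: add 'c' and stop
From P → B:
  - B is a non-terminal: add FIRST(B) \ {ε} = { 'e' }
    B is not nullable, so stop
From P → B + c:
  - B is a non-terminal: add FIRST(B) \ {ε} = { 'e' }
    B is not nullable, so stop

Collecting: FIRST(P) = { '+', 'c', 'e' }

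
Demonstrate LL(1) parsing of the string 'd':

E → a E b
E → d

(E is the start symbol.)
LL(1) parsing maintains a stack (initially the start symbol over $) and the input. At each step: if the stack top is a terminal, match it against the current input token; if it is a non-terminal N, replace it with the RHS of M[N, lookahead] (the unique production whose predict set contains the lookahead).

Stack is shown with the top on the left.

Stack  Input  Action
--------------------
E $    d $    output E → d
d $    d $    match 'd'
$      $      accept

The string is accepted.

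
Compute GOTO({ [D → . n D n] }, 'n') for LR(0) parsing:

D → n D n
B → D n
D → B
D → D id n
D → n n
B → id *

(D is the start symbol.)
GOTO(I, 'n') = CLOSURE({ [A → αX.β] : [A → α.Xβ] ∈ I, X = 'n' })

Items with dot before 'n', with the dot advanced:
  [D → . n D n] → [D → n . D n]
Closure of the advanced items:
  [D → n . D n] has the dot before D: add [D → . n D n], [D → . B], [D → . D id n], [D → . n n]
  [D → . B] has the dot before B: add [B → . D n], [B → . id *]

GOTO = { [B → . D n], [B → . id *], [D → . B], [D → . D id n], [D → . n D n], [D → . n n], [D → n . D n] }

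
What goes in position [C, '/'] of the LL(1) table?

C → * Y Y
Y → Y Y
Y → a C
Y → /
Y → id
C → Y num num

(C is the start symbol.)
To find M[C, '/'], we find productions for C where '/' is in the predict set (PREDICT(N → α) = (FIRST(α) \ {ε}) ∪ (FOLLOW(N) if α ⇒* ε)).

Relevant sets:
  FIRST(Y) = { '/', 'a', 'id' }

C → * Y Y: PREDICT = { '*' }
C → Y num num: PREDICT = { '/', 'a', 'id' }
  '/' is in predict set, so this production goes in M[C, '/']

M[C, '/'] = C → Y num num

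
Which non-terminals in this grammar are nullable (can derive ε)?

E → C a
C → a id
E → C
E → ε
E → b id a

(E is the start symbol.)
ε-productions: E → ε
So E is immediately nullable.
No further non-terminal can be added: every production for the remaining non-terminals contains a terminal or a non-nullable non-terminal.
Nullable = { 'E' }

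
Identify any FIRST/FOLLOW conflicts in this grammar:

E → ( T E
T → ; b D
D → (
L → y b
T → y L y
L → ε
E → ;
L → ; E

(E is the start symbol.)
Yes. L → y b with FOLLOW(L) on { 'y' }

Nullable non-terminals: L.

L: nullable alternative(s) L → ε; FOLLOW(L) = { 'y' }
  L → y b: FIRST \ {ε} = { 'y' } — overlaps FOLLOW(L) on { 'y' }: CONFLICT
  L → ε: FIRST \ {ε} = { } — this is the only nullable alternative, skip
  L → ; E: FIRST \ {ε} = { ';' } — disjoint from FOLLOW(L)

D, E, T have no nullable alternative, so no FIRST/FOLLOW check is needed there.

So the grammar has 1 FIRST/FOLLOW conflict (marked CONFLICT above).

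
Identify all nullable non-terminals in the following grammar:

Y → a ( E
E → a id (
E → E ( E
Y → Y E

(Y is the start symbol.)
A non-terminal is nullable if it can derive ε (the empty string): either it has an ε-production, or it has a production whose right-hand side consists entirely of nullable non-terminals.

There are no ε-productions, so no non-terminal can derive ε.
No non-terminals are nullable.

Answer: None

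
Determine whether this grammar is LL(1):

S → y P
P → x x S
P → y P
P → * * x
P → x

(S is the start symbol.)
No. Predict set conflict for P: { 'x' }

A grammar is LL(1) if for each non-terminal N with multiple productions, the predict sets of those productions are pairwise disjoint, where PREDICT(N → α) = (FIRST(α) \ {ε}) ∪ (FOLLOW(N) if α ⇒* ε).

For P:
  PREDICT(P → x x S) = { 'x' }
  PREDICT(P → y P) = { 'y' }
  PREDICT(P → '*' '*' x) = { '*' }
  PREDICT(P → x) = { 'x' }
S has a single production, so nothing to check there.

Conflict found: Predict set conflict for P: { 'x' }
The grammar is NOT LL(1).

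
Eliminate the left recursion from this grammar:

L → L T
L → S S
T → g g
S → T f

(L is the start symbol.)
L → S S L'
L' → T L'
L' → ε
T → g g
S → T f

L is directly left-recursive. The standard transformation for
  A → A α₁ | ... | A α_m | β₁ | ... | β_n
is
  A  → β₁ A' | ... | β_n A'
  A' → α₁ A' | ... | α_m A' | ε

L → S S becomes L → S S L'
L → L T becomes L' → T L'
Add L' → ε

Productions for other non-terminals are unchanged:
  T → g g
  S → T f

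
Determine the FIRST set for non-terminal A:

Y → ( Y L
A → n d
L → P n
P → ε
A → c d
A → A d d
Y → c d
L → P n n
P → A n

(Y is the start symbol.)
{ 'c', 'n' }

From A → n d:
  - n is a terminal: add 'n' and stop
From A → c d:
  - c is a terminal: add 'c' and stop
From A → A d d:
  - A is the symbol being defined: contributes nothing new
    A is not nullable, so stop

Collecting: FIRST(A) = { 'c', 'n' }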